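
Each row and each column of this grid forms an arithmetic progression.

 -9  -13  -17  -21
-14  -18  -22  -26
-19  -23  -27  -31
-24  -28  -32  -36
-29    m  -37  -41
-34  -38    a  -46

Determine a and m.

Along each row the entries change by -4 per step; down each column they change by -5.
Row 6: from -34 at column 1, stepping by -4 to column 3 gives -42.
Row 5: from -29 at column 1, stepping by -4 to column 2 gives -33.

a = -42, m = -33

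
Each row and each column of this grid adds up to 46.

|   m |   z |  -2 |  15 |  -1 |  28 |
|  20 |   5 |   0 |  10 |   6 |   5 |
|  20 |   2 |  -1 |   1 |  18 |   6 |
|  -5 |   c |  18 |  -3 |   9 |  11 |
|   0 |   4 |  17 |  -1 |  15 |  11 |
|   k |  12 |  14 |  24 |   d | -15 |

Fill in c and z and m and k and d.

Row 4: -5 + 18 − 3 + 9 + 11 = 30, so its missing entry is 46 − 30 = 16.
Column 2: 5 + 2 + 16 + 4 + 12 = 39, so its missing entry is 46 − 39 = 7.
Row 1: 7 − 2 + 15 − 1 + 28 = 47, so its missing entry is 46 − 47 = -1.
Column 5: -1 + 6 + 18 + 9 + 15 = 47, so its missing entry is 46 − 47 = -1.
Row 6: 12 + 14 + 24 − 1 − 15 = 34, so its missing entry is 46 − 34 = 12.

c = 16, z = 7, m = -1, k = 12, d = -1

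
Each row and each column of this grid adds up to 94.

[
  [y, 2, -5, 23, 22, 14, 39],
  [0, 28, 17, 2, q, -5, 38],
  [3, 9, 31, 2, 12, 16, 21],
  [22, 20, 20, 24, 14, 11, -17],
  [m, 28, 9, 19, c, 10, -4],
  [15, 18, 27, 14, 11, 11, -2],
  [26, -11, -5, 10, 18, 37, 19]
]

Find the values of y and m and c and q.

y = -1, m = 29, c = 3, q = 14

Row 2: 0 + 28 + 17 + 2 − 5 + 38 = 80, so its missing entry is 94 − 80 = 14.
Column 5: 22 + 14 + 12 + 14 + 11 + 18 = 91, so its missing entry is 94 − 91 = 3.
Row 5: 28 + 9 + 19 + 3 + 10 − 4 = 65, so its missing entry is 94 − 65 = 29.
Row 1: 2 − 5 + 23 + 22 + 14 + 39 = 95, so its missing entry is 94 − 95 = -1.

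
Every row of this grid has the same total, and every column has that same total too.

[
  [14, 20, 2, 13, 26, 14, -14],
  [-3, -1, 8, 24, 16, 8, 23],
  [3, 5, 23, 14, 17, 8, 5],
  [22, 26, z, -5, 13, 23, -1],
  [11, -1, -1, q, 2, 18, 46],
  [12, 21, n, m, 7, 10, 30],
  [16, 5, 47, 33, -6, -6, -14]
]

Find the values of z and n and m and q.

z = -3, n = -1, m = -4, q = 0

Rows 1 and 2 both sum to 75, so that's the common total.
Row 4: 22 + 26 − 5 + 13 + 23 − 1 = 78, so its missing entry is 75 − 78 = -3.
Row 5: 11 − 1 − 1 + 2 + 18 + 46 = 75, so its missing entry is 75 − 75 = 0.
Column 4: 13 + 24 + 14 − 5 + 0 + 33 = 79, so its missing entry is 75 − 79 = -4.
Row 6: 12 + 21 − 4 + 7 + 10 + 30 = 76, so its missing entry is 75 − 76 = -1.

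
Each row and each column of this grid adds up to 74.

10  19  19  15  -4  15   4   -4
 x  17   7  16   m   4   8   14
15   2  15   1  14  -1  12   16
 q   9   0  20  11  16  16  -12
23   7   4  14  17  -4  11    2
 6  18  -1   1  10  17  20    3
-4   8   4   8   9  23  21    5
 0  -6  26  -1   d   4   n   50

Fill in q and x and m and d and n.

q = 14, x = 10, m = -2, d = 19, n = -18

Row 4: 9 + 0 + 20 + 11 + 16 + 16 − 12 = 60, so its missing entry is 74 − 60 = 14.
Column 7: 4 + 8 + 12 + 16 + 11 + 20 + 21 = 92, so its missing entry is 74 − 92 = -18.
Row 8: 0 − 6 + 26 − 1 + 4 − 18 + 50 = 55, so its missing entry is 74 − 55 = 19.
Column 5: -4 + 14 + 11 + 17 + 10 + 9 + 19 = 76, so its missing entry is 74 − 76 = -2.
Row 2: 17 + 7 + 16 − 2 + 4 + 8 + 14 = 64, so its missing entry is 74 − 64 = 10.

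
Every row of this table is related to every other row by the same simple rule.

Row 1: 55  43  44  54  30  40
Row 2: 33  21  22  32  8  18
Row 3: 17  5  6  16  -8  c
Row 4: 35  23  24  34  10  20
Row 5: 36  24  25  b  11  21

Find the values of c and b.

c = 2, b = 35

The difference between any two rows is the same in every column — this is an addition table with the headers hidden.
Row 3 minus row 1 is 5 − 43 = -38, so its entry in column 6 is 40 + (-38) = 2.
Row 5 minus row 1 is 24 − 43 = -19, so its entry in column 4 is 54 + (-19) = 35.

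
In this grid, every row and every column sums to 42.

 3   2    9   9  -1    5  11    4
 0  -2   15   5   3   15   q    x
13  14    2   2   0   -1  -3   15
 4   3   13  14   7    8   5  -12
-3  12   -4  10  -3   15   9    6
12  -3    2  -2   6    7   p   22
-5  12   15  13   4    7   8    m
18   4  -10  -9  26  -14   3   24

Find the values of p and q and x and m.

p = -2, q = 11, x = -5, m = -12

Row 7 has -5 + 12 + 15 + 13 + 4 + 7 + 8 = 54; the blank must be 42 − 54 = -12.
Column 8 has 4 + 15 − 12 + 6 + 22 − 12 + 24 = 47; the blank must be 42 − 47 = -5.
Row 2 has 0 − 2 + 15 + 5 + 3 + 15 − 5 = 31; the blank must be 42 − 31 = 11.
Row 6 has 12 − 3 + 2 − 2 + 6 + 7 + 22 = 44; the blank must be 42 − 44 = -2.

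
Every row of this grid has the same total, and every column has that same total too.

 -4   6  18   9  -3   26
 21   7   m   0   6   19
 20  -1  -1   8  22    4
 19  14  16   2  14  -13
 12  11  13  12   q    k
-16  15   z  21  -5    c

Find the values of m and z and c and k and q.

m = -1, z = 7, c = 30, k = -14, q = 18

Rows 1 and 3 both sum to 52, so that's the common total.
The known cells in column 5 total 34, leaving 52 − 34 = 18 for the blank.
The known cells in row 2 total 53, leaving 52 − 53 = -1 for the blank.
The known cells in row 5 total 66, leaving 52 − 66 = -14 for the blank.
The known cells in column 6 total 22, leaving 52 − 22 = 30 for the blank.
The known cells in row 6 total 45, leaving 52 − 45 = 7 for the blank.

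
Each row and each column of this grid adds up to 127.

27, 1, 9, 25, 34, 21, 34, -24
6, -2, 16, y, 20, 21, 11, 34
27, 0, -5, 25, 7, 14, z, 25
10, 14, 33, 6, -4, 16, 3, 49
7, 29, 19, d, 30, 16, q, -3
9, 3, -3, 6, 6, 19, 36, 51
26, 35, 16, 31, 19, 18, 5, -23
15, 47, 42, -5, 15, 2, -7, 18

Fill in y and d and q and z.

Row 2: 6 − 2 + 16 + 20 + 21 + 11 + 34 = 106, so its missing entry is 127 − 106 = 21.
Row 3: 27 + 0 − 5 + 25 + 7 + 14 + 25 = 93, so its missing entry is 127 − 93 = 34.
Column 7: 34 + 11 + 34 + 3 + 36 + 5 − 7 = 116, so its missing entry is 127 − 116 = 11.
Row 5: 7 + 29 + 19 + 30 + 16 + 11 − 3 = 109, so its missing entry is 127 − 109 = 18.

y = 21, d = 18, q = 11, z = 34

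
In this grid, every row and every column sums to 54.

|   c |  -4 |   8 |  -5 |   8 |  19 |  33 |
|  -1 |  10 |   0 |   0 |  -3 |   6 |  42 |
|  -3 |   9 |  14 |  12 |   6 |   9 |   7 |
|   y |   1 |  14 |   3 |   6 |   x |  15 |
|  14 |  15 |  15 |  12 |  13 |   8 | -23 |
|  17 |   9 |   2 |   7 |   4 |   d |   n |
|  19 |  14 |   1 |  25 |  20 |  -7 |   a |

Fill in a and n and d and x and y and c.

a = -18, n = -2, d = 17, x = 2, y = 13, c = -5

The known cells in row 1 total 59, leaving 54 − 59 = -5 for the blank.
The known cells in column 1 total 41, leaving 54 − 41 = 13 for the blank.
The known cells in row 7 total 72, leaving 54 − 72 = -18 for the blank.
The known cells in column 7 total 56, leaving 54 − 56 = -2 for the blank.
The known cells in row 6 total 37, leaving 54 − 37 = 17 for the blank.
The known cells in row 4 total 52, leaving 54 − 52 = 2 for the blank.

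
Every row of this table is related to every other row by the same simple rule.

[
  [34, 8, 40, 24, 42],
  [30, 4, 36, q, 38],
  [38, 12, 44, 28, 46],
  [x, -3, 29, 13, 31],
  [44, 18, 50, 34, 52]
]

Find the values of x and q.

The difference between any two rows is the same in every column — this is an addition table with the headers hidden.
Row 4 minus row 1 is 29 − 40 = -11, so its entry in column 1 is 34 + (-11) = 23.
Row 2 minus row 1 is 36 − 40 = -4, so its entry in column 4 is 24 + (-4) = 20.

x = 23, q = 20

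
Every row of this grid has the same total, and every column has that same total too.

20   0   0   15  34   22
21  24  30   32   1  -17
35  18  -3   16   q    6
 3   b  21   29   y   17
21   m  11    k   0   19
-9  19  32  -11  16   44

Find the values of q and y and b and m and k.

Rows 1 and 2 both sum to 91, so that's the common total.
The known cells in row 3 total 72, leaving 91 − 72 = 19 for the blank.
The known cells in column 5 total 70, leaving 91 − 70 = 21 for the blank.
The known cells in column 4 total 81, leaving 91 − 81 = 10 for the blank.
The known cells in row 4 total 91, leaving 91 − 91 = 0 for the blank.
The known cells in row 5 total 61, leaving 91 − 61 = 30 for the blank.

q = 19, y = 21, b = 0, m = 30, k = 10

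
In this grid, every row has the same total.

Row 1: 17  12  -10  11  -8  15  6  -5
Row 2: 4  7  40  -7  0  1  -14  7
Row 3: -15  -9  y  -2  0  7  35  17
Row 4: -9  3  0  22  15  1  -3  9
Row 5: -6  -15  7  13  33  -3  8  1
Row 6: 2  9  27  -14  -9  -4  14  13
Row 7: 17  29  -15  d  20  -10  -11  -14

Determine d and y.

The complete rows each total 38.
Row 7 is missing 38 − 16 = 22 (since 17 + 29 − 15 + 20 − 10 − 11 − 14 = 16).
Row 3 is missing 38 − 33 = 5 (since -15 − 9 − 2 + 0 + 7 + 35 + 17 = 33).

d = 22, y = 5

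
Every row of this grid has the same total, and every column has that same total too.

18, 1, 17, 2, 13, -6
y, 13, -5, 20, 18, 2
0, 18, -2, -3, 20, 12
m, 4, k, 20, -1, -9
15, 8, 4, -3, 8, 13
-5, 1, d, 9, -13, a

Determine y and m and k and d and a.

Rows 1 and 3 both sum to 45, so that's the common total.
Column 6 has -6 + 2 + 12 − 9 + 13 = 12; the blank must be 45 − 12 = 33.
Row 2 has 13 − 5 + 20 + 18 + 2 = 48; the blank must be 45 − 48 = -3.
Column 1 has 18 − 3 + 0 + 15 − 5 = 25; the blank must be 45 − 25 = 20.
Row 4 has 20 + 4 + 20 − 1 − 9 = 34; the blank must be 45 − 34 = 11.
Row 6 has -5 + 1 + 9 − 13 + 33 = 25; the blank must be 45 − 25 = 20.

y = -3, m = 20, k = 11, d = 20, a = 33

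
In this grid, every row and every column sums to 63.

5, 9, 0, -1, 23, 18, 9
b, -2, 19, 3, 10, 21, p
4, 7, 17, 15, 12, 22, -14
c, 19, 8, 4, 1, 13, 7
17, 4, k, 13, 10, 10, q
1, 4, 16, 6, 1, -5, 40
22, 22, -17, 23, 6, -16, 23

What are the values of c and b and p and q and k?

Column 3 has 0 + 19 + 17 + 8 + 16 − 17 = 43; the blank must be 63 − 43 = 20.
Row 5 has 17 + 4 + 20 + 13 + 10 + 10 = 74; the blank must be 63 − 74 = -11.
Row 4 has 19 + 8 + 4 + 1 + 13 + 7 = 52; the blank must be 63 − 52 = 11.
Column 1 has 5 + 4 + 11 + 17 + 1 + 22 = 60; the blank must be 63 − 60 = 3.
Row 2 has 3 − 2 + 19 + 3 + 10 + 21 = 54; the blank must be 63 − 54 = 9.

c = 11, b = 3, p = 9, q = -11, k = 20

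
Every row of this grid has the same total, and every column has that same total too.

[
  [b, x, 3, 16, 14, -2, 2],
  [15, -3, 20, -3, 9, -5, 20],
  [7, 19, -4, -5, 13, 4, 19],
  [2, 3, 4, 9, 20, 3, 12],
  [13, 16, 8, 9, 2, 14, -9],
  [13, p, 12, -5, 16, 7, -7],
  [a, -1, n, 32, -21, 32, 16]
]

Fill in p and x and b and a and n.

Rows 2 and 3 both sum to 53, so that's the common total.
The known cells in column 3 total 43, leaving 53 − 43 = 10 for the blank.
The known cells in row 6 total 36, leaving 53 − 36 = 17 for the blank.
The known cells in column 2 total 51, leaving 53 − 51 = 2 for the blank.
The known cells in row 1 total 35, leaving 53 − 35 = 18 for the blank.
The known cells in row 7 total 68, leaving 53 − 68 = -15 for the blank.

p = 17, x = 2, b = 18, a = -15, n = 10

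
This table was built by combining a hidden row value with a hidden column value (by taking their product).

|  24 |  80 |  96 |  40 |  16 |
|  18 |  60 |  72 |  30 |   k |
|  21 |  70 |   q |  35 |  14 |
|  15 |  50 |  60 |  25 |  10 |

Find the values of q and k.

q = 84, k = 12

Each row is a constant multiple of every other row — this is a multiplication table with the headers hidden.
Row 3 is 70/80 = 7/8 times row 1, so its entry in column 3 is 96 × 7/8 = 84.
Row 2 is 60/80 = 3/4 times row 1, so its entry in column 5 is 16 × 3/4 = 12.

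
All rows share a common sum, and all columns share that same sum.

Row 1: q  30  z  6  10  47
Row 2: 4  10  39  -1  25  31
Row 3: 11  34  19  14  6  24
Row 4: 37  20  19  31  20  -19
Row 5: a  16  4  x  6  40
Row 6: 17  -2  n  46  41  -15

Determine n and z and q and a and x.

n = 21, z = 6, q = 9, a = 30, x = 12

Rows 2 and 3 both sum to 108, so that's the common total.
Column 4 has 6 − 1 + 14 + 31 + 46 = 96; the blank must be 108 − 96 = 12.
Row 5 has 16 + 4 + 12 + 6 + 40 = 78; the blank must be 108 − 78 = 30.
Column 1 has 4 + 11 + 37 + 30 + 17 = 99; the blank must be 108 − 99 = 9.
Row 1 has 9 + 30 + 6 + 10 + 47 = 102; the blank must be 108 − 102 = 6.
Row 6 has 17 − 2 + 46 + 41 − 15 = 87; the blank must be 108 − 87 = 21.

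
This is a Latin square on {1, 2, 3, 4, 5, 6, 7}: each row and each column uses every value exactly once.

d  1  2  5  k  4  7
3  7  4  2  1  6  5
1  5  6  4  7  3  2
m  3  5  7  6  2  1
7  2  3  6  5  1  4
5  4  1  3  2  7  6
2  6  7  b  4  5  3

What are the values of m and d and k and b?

Cell (7,4): row 7 already has {2, 3, 4, 5, 6, 7} → 1.
At (row 1, col 5): column 5 already has {1, 2, 4, 5, 6, 7}, so the value is 3.
At (row 1, col 1): row 1 already has {1, 2, 3, 4, 5, 7}, so the value is 6.
Cell (4,1): row 4 already has {1, 2, 3, 5, 6, 7} → 4.

m = 4, d = 6, k = 3, b = 1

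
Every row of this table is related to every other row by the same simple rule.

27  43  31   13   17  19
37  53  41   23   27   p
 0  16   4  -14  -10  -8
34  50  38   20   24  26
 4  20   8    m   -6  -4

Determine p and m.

p = 29, m = -10

The difference between any two rows is the same in every column — this is an addition table with the headers hidden.
Row 2 minus row 1 is 41 − 31 = 10, so its entry in column 6 is 19 + 10 = 29.
Row 5 minus row 1 is 8 − 31 = -23, so its entry in column 4 is 13 + (-23) = -10.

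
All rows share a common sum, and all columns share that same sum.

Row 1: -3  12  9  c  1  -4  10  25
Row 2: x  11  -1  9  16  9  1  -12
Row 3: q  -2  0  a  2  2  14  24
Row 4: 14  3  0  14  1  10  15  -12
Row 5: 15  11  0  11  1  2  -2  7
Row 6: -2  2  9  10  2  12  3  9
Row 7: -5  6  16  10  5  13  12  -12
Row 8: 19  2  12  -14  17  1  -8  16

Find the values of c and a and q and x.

Rows 4 and 5 both sum to 45, so that's the common total.
The known cells in row 2 total 33, leaving 45 − 33 = 12 for the blank.
The known cells in row 1 total 50, leaving 45 − 50 = -5 for the blank.
The known cells in column 4 total 35, leaving 45 − 35 = 10 for the blank.
The known cells in row 3 total 50, leaving 45 − 50 = -5 for the blank.

c = -5, a = 10, q = -5, x = 12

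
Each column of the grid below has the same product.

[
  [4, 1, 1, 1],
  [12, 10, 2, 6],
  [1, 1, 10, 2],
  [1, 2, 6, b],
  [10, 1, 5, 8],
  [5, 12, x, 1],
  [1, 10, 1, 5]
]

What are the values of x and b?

x = 4, b = 5

Columns 1 and 2 each multiply to 2400, so every column has product 2400.
Column 3: 1×2×10×6×5×1 = 600, so the missing entry is 2400 ÷ 600 = 4.
Column 4: 1×6×2×8×1×5 = 480, so the missing entry is 2400 ÷ 480 = 5.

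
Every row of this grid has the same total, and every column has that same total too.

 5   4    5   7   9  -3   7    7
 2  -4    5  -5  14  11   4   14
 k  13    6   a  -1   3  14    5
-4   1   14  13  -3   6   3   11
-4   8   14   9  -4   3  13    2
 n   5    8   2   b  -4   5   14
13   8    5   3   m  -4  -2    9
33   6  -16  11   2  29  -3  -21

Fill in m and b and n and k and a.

Rows 1 and 2 both sum to 41, so that's the common total.
Row 7: 13 + 8 + 5 + 3 − 4 − 2 + 9 = 32, so its missing entry is 41 − 32 = 9.
Column 5: 9 + 14 − 1 − 3 − 4 + 9 + 2 = 26, so its missing entry is 41 − 26 = 15.
Column 4: 7 − 5 + 13 + 9 + 2 + 3 + 11 = 40, so its missing entry is 41 − 40 = 1.
Row 3: 13 + 6 + 1 − 1 + 3 + 14 + 5 = 41, so its missing entry is 41 − 41 = 0.
Row 6: 5 + 8 + 2 + 15 − 4 + 5 + 14 = 45, so its missing entry is 41 − 45 = -4.

m = 9, b = 15, n = -4, k = 0, a = 1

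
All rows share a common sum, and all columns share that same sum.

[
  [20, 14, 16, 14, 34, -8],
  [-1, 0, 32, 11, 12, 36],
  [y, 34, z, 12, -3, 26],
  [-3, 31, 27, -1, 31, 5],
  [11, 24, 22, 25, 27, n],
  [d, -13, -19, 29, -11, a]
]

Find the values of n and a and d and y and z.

n = -19, a = 50, d = 54, y = 9, z = 12

Rows 1 and 2 both sum to 90, so that's the common total.
Row 5: 11 + 24 + 22 + 25 + 27 = 109, so its missing entry is 90 − 109 = -19.
Column 6: -8 + 36 + 26 + 5 − 19 = 40, so its missing entry is 90 − 40 = 50.
Row 6: -13 − 19 + 29 − 11 + 50 = 36, so its missing entry is 90 − 36 = 54.
Column 1: 20 − 1 − 3 + 11 + 54 = 81, so its missing entry is 90 − 81 = 9.
Row 3: 9 + 34 + 12 − 3 + 26 = 78, so its missing entry is 90 − 78 = 12.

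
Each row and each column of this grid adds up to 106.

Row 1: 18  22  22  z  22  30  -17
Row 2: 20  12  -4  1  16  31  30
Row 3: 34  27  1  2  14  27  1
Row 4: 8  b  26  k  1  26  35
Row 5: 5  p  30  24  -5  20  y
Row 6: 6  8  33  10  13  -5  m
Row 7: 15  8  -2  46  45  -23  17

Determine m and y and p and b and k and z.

m = 41, y = -1, p = 33, b = -4, k = 14, z = 9

Row 1 has 18 + 22 + 22 + 22 + 30 − 17 = 97; the blank must be 106 − 97 = 9.
Column 4 has 9 + 1 + 2 + 24 + 10 + 46 = 92; the blank must be 106 − 92 = 14.
Row 4 has 8 + 26 + 14 + 1 + 26 + 35 = 110; the blank must be 106 − 110 = -4.
Row 6 has 6 + 8 + 33 + 10 + 13 − 5 = 65; the blank must be 106 − 65 = 41.
Column 7 has -17 + 30 + 1 + 35 + 41 + 17 = 107; the blank must be 106 − 107 = -1.
Row 5 has 5 + 30 + 24 − 5 + 20 − 1 = 73; the blank must be 106 − 73 = 33.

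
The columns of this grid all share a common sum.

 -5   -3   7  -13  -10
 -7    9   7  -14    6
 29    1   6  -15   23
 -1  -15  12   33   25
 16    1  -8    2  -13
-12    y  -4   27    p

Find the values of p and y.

p = -11, y = 27

Column 3 sums to 20 and so does column 4; that's the common total.
In column 5 the known cells total 31, leaving 20 − 31 = -11.
In column 2 the known cells total -7, leaving 20 − (-7) = 27.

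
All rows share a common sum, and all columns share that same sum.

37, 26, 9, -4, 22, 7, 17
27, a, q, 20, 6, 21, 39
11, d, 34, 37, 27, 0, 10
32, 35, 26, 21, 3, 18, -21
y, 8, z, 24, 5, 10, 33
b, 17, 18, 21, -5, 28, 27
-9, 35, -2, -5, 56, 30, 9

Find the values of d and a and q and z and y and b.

d = -5, a = -2, q = 3, z = 26, y = 8, b = 8

Rows 1 and 4 both sum to 114, so that's the common total.
Row 3: 11 + 34 + 37 + 27 + 0 + 10 = 119, so its missing entry is 114 − 119 = -5.
Column 2: 26 − 5 + 35 + 8 + 17 + 35 = 116, so its missing entry is 114 − 116 = -2.
Row 2: 27 − 2 + 20 + 6 + 21 + 39 = 111, so its missing entry is 114 − 111 = 3.
Column 3: 9 + 3 + 34 + 26 + 18 − 2 = 88, so its missing entry is 114 − 88 = 26.
Row 5: 8 + 26 + 24 + 5 + 10 + 33 = 106, so its missing entry is 114 − 106 = 8.
Row 6: 17 + 18 + 21 − 5 + 28 + 27 = 106, so its missing entry is 114 − 106 = 8.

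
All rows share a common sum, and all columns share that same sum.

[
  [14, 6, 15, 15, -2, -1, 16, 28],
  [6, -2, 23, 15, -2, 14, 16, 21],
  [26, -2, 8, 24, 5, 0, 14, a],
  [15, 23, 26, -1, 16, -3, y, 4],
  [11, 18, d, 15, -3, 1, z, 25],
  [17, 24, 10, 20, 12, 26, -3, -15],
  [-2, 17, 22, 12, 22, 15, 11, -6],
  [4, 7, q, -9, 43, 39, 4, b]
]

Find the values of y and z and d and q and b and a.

y = 11, z = 22, d = 2, q = -15, b = 18, a = 16

Rows 1 and 2 both sum to 91, so that's the common total.
Row 3 has 26 − 2 + 8 + 24 + 5 + 0 + 14 = 75; the blank must be 91 − 75 = 16.
Column 8 has 28 + 21 + 16 + 4 + 25 − 15 − 6 = 73; the blank must be 91 − 73 = 18.
Row 8 has 4 + 7 − 9 + 43 + 39 + 4 + 18 = 106; the blank must be 91 − 106 = -15.
Column 3 has 15 + 23 + 8 + 26 + 10 + 22 − 15 = 89; the blank must be 91 − 89 = 2.
Row 5 has 11 + 18 + 2 + 15 − 3 + 1 + 25 = 69; the blank must be 91 − 69 = 22.
Row 4 has 15 + 23 + 26 − 1 + 16 − 3 + 4 = 80; the blank must be 91 − 80 = 11.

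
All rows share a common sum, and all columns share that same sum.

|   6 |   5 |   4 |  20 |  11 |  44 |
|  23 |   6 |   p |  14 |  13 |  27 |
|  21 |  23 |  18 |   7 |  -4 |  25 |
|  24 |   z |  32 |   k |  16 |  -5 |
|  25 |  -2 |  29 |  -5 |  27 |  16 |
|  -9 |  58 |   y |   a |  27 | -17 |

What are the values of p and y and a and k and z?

p = 7, y = 0, a = 31, k = 23, z = 0

Rows 1 and 3 both sum to 90, so that's the common total.
Row 2 has 23 + 6 + 14 + 13 + 27 = 83; the blank must be 90 − 83 = 7.
Column 2 has 5 + 6 + 23 − 2 + 58 = 90; the blank must be 90 − 90 = 0.
Row 4 has 24 + 0 + 32 + 16 − 5 = 67; the blank must be 90 − 67 = 23.
Column 4 has 20 + 14 + 7 + 23 − 5 = 59; the blank must be 90 − 59 = 31.
Row 6 has -9 + 58 + 31 + 27 − 17 = 90; the blank must be 90 − 90 = 0.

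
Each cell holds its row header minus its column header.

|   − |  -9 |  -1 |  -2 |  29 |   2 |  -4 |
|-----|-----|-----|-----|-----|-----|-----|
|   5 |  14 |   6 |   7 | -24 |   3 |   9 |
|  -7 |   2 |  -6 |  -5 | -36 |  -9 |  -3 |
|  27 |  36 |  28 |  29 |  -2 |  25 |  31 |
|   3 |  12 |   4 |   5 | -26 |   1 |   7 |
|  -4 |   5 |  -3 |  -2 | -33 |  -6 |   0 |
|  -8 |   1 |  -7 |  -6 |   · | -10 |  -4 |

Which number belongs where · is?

-37

-8 − 29 = -37.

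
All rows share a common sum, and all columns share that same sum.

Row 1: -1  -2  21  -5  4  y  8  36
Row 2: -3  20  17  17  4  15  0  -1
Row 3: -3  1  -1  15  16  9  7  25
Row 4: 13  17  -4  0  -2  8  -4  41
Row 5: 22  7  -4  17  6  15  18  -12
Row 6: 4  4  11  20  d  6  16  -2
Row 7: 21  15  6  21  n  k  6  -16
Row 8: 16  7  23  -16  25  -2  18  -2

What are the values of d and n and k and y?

d = 10, n = 6, k = 10, y = 8

Rows 2 and 3 both sum to 69, so that's the common total.
The known cells in row 6 total 59, leaving 69 − 59 = 10 for the blank.
The known cells in column 5 total 63, leaving 69 − 63 = 6 for the blank.
The known cells in row 7 total 59, leaving 69 − 59 = 10 for the blank.
The known cells in row 1 total 61, leaving 69 − 61 = 8 for the blank.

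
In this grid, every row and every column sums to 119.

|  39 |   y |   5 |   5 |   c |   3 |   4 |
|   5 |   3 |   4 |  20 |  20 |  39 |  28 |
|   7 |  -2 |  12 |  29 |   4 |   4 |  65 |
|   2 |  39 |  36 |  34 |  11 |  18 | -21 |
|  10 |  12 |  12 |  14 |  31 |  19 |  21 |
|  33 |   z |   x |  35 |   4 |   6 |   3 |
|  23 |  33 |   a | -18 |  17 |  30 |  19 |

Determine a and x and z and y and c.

a = 15, x = 35, z = 3, y = 31, c = 32

The known cells in row 7 total 104, leaving 119 − 104 = 15 for the blank.
The known cells in column 5 total 87, leaving 119 − 87 = 32 for the blank.
The known cells in row 1 total 88, leaving 119 − 88 = 31 for the blank.
The known cells in column 2 total 116, leaving 119 − 116 = 3 for the blank.
The known cells in row 6 total 84, leaving 119 − 84 = 35 for the blank.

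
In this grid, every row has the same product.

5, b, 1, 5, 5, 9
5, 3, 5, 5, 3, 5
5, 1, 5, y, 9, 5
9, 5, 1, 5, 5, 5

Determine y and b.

y = 5, b = 5

Rows 2 and 4 each multiply to 5625, so every row has product 5625.
Row 3: 5×1×5×9×5 = 1125, so the missing entry is 5625 ÷ 1125 = 5.
Row 1: 5×1×5×5×9 = 1125, so the missing entry is 5625 ÷ 1125 = 5.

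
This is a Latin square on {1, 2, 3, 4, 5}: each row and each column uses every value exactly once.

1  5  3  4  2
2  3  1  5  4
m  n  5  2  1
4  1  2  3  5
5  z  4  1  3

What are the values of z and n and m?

z = 2, n = 4, m = 3

Cell (3,1): column 1 already has {1, 2, 4, 5} → 3.
Cell (3,2): row 3 already has {1, 2, 3, 5} → 4.
Cell (5,2): row 5 already has {1, 3, 4, 5} → 2.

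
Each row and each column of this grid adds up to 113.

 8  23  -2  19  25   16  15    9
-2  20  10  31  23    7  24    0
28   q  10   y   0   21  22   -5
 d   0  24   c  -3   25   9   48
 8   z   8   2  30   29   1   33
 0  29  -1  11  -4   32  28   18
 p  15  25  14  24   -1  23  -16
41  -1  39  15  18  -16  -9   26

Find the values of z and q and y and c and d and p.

z = 2, q = 25, y = 12, c = 9, d = 1, p = 29

The known cells in row 7 total 84, leaving 113 − 84 = 29 for the blank.
The known cells in column 1 total 112, leaving 113 − 112 = 1 for the blank.
The known cells in row 4 total 104, leaving 113 − 104 = 9 for the blank.
The known cells in column 4 total 101, leaving 113 − 101 = 12 for the blank.
The known cells in row 3 total 88, leaving 113 − 88 = 25 for the blank.
The known cells in row 5 total 111, leaving 113 − 111 = 2 for the blank.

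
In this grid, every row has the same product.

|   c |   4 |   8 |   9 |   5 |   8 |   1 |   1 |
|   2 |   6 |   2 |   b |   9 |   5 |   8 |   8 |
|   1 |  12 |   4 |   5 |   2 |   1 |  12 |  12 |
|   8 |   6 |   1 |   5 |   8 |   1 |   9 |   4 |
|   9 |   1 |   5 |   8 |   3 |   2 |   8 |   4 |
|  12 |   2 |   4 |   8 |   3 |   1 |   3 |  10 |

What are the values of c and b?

c = 6, b = 1

Rows 3 and 4 each multiply to 69120, so every row has product 69120.
Row 1: 4×8×9×5×8×1×1 = 11520, so the missing entry is 69120 ÷ 11520 = 6.
Row 2: 2×6×2×9×5×8×8 = 69120, so the missing entry is 69120 ÷ 69120 = 1.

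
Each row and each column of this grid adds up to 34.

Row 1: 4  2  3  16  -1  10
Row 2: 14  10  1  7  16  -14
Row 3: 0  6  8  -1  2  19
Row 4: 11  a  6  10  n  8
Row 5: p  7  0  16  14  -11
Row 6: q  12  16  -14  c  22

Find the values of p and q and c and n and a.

p = 8, q = -3, c = 1, n = 2, a = -3

Row 5: 7 + 0 + 16 + 14 − 11 = 26, so its missing entry is 34 − 26 = 8.
Column 2: 2 + 10 + 6 + 7 + 12 = 37, so its missing entry is 34 − 37 = -3.
Row 4: 11 − 3 + 6 + 10 + 8 = 32, so its missing entry is 34 − 32 = 2.
Column 5: -1 + 16 + 2 + 2 + 14 = 33, so its missing entry is 34 − 33 = 1.
Row 6: 12 + 16 − 14 + 1 + 22 = 37, so its missing entry is 34 − 37 = -3.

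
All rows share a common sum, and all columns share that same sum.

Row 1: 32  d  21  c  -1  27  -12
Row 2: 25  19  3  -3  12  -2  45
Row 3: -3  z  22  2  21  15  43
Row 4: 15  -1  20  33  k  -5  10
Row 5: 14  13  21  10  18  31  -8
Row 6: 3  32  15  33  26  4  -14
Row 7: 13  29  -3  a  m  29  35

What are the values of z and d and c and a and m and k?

Rows 2 and 5 both sum to 99, so that's the common total.
Row 3 has -3 + 22 + 2 + 21 + 15 + 43 = 100; the blank must be 99 − 100 = -1.
Column 2 has 19 − 1 − 1 + 13 + 32 + 29 = 91; the blank must be 99 − 91 = 8.
Row 4 has 15 − 1 + 20 + 33 − 5 + 10 = 72; the blank must be 99 − 72 = 27.
Row 1 has 32 + 8 + 21 − 1 + 27 − 12 = 75; the blank must be 99 − 75 = 24.
Column 5 has -1 + 12 + 21 + 27 + 18 + 26 = 103; the blank must be 99 − 103 = -4.
Row 7 has 13 + 29 − 3 − 4 + 29 + 35 = 99; the blank must be 99 − 99 = 0.

z = -1, d = 8, c = 24, a = 0, m = -4, k = 27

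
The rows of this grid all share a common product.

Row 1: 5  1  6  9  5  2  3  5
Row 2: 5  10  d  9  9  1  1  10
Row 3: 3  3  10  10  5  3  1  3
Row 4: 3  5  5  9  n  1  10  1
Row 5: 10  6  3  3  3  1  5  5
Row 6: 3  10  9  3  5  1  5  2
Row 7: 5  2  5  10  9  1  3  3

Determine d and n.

d = 1, n = 6

Rows 6 and 7 each multiply to 40500, so every row has product 40500.
Row 2: 5×10×9×9×1×1×10 = 40500, so the missing entry is 40500 ÷ 40500 = 1.
Row 4: 3×5×5×9×1×10×1 = 6750, so the missing entry is 40500 ÷ 6750 = 6.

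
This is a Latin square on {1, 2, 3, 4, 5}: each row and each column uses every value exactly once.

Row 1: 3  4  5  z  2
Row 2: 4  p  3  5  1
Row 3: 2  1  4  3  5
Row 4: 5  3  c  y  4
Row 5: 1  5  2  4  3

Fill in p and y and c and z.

p = 2, y = 2, c = 1, z = 1

Cell (2,2): row 2 already has {1, 3, 4, 5} → 2.
For row 4, column 3: column 3 already has {2, 3, 4, 5}; that leaves 1.
Cell (4,4): row 4 already has {1, 3, 4, 5} → 2.
For row 1, column 4: row 1 already has {2, 3, 4, 5}; that leaves 1.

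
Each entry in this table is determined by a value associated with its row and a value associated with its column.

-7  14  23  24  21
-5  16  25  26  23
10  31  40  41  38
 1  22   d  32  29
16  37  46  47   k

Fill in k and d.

The difference between any two rows is the same in every column — this is an addition table with the headers hidden.
Row 5 minus row 1 is 37 − 14 = 23, so its entry in column 5 is 21 + 23 = 44.
Row 4 minus row 1 is 22 − 14 = 8, so its entry in column 3 is 23 + 8 = 31.

k = 44, d = 31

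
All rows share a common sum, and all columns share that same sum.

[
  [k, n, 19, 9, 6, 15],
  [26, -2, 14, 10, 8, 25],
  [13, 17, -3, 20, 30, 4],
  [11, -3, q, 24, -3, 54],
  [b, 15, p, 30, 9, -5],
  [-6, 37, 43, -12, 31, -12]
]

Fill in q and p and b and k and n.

Rows 2 and 3 both sum to 81, so that's the common total.
Column 2 has -2 + 17 − 3 + 15 + 37 = 64; the blank must be 81 − 64 = 17.
Row 1 has 17 + 19 + 9 + 6 + 15 = 66; the blank must be 81 − 66 = 15.
Column 1 has 15 + 26 + 13 + 11 − 6 = 59; the blank must be 81 − 59 = 22.
Row 5 has 22 + 15 + 30 + 9 − 5 = 71; the blank must be 81 − 71 = 10.
Row 4 has 11 − 3 + 24 − 3 + 54 = 83; the blank must be 81 − 83 = -2.

q = -2, p = 10, b = 22, k = 15, n = 17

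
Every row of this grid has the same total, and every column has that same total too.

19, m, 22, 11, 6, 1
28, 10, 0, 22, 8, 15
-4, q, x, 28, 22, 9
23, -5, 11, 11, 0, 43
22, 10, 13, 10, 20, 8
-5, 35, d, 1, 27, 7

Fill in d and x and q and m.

d = 18, x = 19, q = 9, m = 24

Rows 2 and 4 both sum to 83, so that's the common total.
Row 1: 19 + 22 + 11 + 6 + 1 = 59, so its missing entry is 83 − 59 = 24.
Column 2: 24 + 10 − 5 + 10 + 35 = 74, so its missing entry is 83 − 74 = 9.
Row 3: -4 + 9 + 28 + 22 + 9 = 64, so its missing entry is 83 − 64 = 19.
Row 6: -5 + 35 + 1 + 27 + 7 = 65, so its missing entry is 83 − 65 = 18.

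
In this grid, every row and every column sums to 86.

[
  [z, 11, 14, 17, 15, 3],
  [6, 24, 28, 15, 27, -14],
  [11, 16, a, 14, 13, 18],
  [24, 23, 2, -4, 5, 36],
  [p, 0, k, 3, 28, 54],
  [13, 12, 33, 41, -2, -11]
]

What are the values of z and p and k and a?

Row 3: 11 + 16 + 14 + 13 + 18 = 72, so its missing entry is 86 − 72 = 14.
Column 3: 14 + 28 + 14 + 2 + 33 = 91, so its missing entry is 86 − 91 = -5.
Row 5: 0 − 5 + 3 + 28 + 54 = 80, so its missing entry is 86 − 80 = 6.
Row 1: 11 + 14 + 17 + 15 + 3 = 60, so its missing entry is 86 − 60 = 26.

z = 26, p = 6, k = -5, a = 14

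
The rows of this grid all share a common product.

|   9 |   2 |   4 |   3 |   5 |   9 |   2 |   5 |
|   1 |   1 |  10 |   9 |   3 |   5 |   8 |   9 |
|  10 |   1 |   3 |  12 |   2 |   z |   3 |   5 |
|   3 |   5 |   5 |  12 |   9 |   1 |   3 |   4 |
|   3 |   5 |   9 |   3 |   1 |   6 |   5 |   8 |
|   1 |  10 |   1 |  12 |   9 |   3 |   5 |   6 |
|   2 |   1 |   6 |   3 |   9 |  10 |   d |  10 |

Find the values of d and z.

d = 3, z = 9

Rows 4 and 5 each multiply to 97200, so every row has product 97200.
Row 7: 2×1×6×3×9×10×10 = 32400, so the missing entry is 97200 ÷ 32400 = 3.
Row 3: 10×1×3×12×2×3×5 = 10800, so the missing entry is 97200 ÷ 10800 = 9.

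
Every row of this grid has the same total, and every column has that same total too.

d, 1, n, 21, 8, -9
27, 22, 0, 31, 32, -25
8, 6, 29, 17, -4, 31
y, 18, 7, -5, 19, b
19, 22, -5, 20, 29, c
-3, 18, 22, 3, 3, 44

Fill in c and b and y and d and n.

c = 2, b = 44, y = 4, d = 32, n = 34

Rows 2 and 3 both sum to 87, so that's the common total.
Column 3: 0 + 29 + 7 − 5 + 22 = 53, so its missing entry is 87 − 53 = 34.
Row 1: 1 + 34 + 21 + 8 − 9 = 55, so its missing entry is 87 − 55 = 32.
Column 1: 32 + 27 + 8 + 19 − 3 = 83, so its missing entry is 87 − 83 = 4.
Row 5: 19 + 22 − 5 + 20 + 29 = 85, so its missing entry is 87 − 85 = 2.
Row 4: 4 + 18 + 7 − 5 + 19 = 43, so its missing entry is 87 − 43 = 44.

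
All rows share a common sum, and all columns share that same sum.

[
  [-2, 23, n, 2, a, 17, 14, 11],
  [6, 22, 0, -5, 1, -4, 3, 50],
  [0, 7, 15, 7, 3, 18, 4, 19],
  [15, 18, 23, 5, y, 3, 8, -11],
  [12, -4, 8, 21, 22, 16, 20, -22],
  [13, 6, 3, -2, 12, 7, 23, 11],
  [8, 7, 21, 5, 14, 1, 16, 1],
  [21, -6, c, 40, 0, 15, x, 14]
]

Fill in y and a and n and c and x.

y = 12, a = 9, n = -1, c = 4, x = -15

Rows 2 and 3 both sum to 73, so that's the common total.
The known cells in row 4 total 61, leaving 73 − 61 = 12 for the blank.
The known cells in column 5 total 64, leaving 73 − 64 = 9 for the blank.
The known cells in row 1 total 74, leaving 73 − 74 = -1 for the blank.
The known cells in column 7 total 88, leaving 73 − 88 = -15 for the blank.
The known cells in row 8 total 69, leaving 73 − 69 = 4 for the blank.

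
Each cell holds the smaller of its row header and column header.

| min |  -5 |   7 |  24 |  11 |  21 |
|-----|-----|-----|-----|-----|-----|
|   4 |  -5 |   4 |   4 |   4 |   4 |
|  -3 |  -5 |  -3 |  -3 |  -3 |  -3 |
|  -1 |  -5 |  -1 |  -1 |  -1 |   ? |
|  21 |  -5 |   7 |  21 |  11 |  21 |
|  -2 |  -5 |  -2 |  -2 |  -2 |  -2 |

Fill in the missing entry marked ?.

min(-1, 21) = -1.

-1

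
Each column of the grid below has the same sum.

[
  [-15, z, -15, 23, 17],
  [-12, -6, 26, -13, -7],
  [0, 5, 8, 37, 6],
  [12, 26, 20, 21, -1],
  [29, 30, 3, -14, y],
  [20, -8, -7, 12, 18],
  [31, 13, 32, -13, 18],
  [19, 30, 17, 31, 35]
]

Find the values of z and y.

The complete columns each total 84.
Column 2 is missing 84 − 90 = -6 (since -6 + 5 + 26 + 30 − 8 + 13 + 30 = 90).
Column 5 is missing 84 − 86 = -2 (since 17 − 7 + 6 − 1 + 18 + 18 + 35 = 86).

z = -6, y = -2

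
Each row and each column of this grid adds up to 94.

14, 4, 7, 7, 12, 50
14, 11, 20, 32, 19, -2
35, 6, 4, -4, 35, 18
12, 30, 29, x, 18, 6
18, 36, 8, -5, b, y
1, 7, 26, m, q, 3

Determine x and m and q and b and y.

The known cells in column 6 total 75, leaving 94 − 75 = 19 for the blank.
The known cells in row 5 total 76, leaving 94 − 76 = 18 for the blank.
The known cells in column 5 total 102, leaving 94 − 102 = -8 for the blank.
The known cells in row 4 total 95, leaving 94 − 95 = -1 for the blank.
The known cells in row 6 total 29, leaving 94 − 29 = 65 for the blank.

x = -1, m = 65, q = -8, b = 18, y = 19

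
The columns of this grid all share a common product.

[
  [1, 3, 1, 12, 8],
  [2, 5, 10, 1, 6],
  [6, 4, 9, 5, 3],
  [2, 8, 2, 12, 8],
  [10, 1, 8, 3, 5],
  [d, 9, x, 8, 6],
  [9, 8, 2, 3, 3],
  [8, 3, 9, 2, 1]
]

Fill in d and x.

Columns 4 and 5 each multiply to 103680, so every column has product 103680.
Column 1: 1×2×6×2×10×9×8 = 17280, so the missing entry is 103680 ÷ 17280 = 6.
Column 3: 1×10×9×2×8×2×9 = 25920, so the missing entry is 103680 ÷ 25920 = 4.

d = 6, x = 4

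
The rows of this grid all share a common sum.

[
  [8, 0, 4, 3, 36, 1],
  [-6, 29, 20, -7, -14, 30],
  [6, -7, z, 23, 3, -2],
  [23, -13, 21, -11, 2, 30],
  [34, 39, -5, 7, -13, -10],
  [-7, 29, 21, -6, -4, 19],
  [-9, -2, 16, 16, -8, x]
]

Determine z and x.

Row 4 sums to 52 and so does row 6; that's the common total.
In row 3 the known cells total 23, leaving 52 − 23 = 29.
In row 7 the known cells total 13, leaving 52 − 13 = 39.

z = 29, x = 39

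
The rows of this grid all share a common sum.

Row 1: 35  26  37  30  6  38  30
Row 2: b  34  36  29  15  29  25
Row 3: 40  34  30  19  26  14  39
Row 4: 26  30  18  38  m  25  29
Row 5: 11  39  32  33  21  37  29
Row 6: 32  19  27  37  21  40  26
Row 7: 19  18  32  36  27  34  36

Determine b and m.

Row 1 sums to 202 and so does row 6; that's the common total.
In row 2 the known cells total 168, leaving 202 − 168 = 34.
In row 4 the known cells total 166, leaving 202 − 166 = 36.

b = 34, m = 36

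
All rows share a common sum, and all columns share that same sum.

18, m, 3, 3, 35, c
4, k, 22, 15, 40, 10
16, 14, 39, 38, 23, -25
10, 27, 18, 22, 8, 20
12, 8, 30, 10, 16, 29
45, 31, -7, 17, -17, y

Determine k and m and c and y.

Rows 3 and 4 both sum to 105, so that's the common total.
Row 2 has 4 + 22 + 15 + 40 + 10 = 91; the blank must be 105 − 91 = 14.
Column 2 has 14 + 14 + 27 + 8 + 31 = 94; the blank must be 105 − 94 = 11.
Row 6 has 45 + 31 − 7 + 17 − 17 = 69; the blank must be 105 − 69 = 36.
Row 1 has 18 + 11 + 3 + 3 + 35 = 70; the blank must be 105 − 70 = 35.

k = 14, m = 11, c = 35, y = 36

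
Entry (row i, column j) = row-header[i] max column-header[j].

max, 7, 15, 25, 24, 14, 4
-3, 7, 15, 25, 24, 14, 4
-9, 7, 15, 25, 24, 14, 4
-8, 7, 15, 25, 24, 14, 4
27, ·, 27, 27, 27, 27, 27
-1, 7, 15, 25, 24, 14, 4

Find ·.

27

max(27, 7) = 27.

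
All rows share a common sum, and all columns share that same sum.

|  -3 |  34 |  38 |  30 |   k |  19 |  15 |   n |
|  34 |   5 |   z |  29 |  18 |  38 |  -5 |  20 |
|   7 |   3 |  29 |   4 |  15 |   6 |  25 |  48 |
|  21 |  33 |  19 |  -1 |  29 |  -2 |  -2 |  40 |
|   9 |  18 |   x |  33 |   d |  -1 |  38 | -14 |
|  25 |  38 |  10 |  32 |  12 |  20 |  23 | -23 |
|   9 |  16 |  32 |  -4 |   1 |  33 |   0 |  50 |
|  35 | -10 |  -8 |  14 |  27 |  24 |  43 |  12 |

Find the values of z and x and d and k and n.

z = -2, x = 19, d = 35, k = 0, n = 4

Rows 3 and 4 both sum to 137, so that's the common total.
Column 8 has 20 + 48 + 40 − 14 − 23 + 50 + 12 = 133; the blank must be 137 − 133 = 4.
Row 2 has 34 + 5 + 29 + 18 + 38 − 5 + 20 = 139; the blank must be 137 − 139 = -2.
Row 1 has -3 + 34 + 38 + 30 + 19 + 15 + 4 = 137; the blank must be 137 − 137 = 0.
Column 5 has 0 + 18 + 15 + 29 + 12 + 1 + 27 = 102; the blank must be 137 − 102 = 35.
Row 5 has 9 + 18 + 33 + 35 − 1 + 38 − 14 = 118; the blank must be 137 − 118 = 19.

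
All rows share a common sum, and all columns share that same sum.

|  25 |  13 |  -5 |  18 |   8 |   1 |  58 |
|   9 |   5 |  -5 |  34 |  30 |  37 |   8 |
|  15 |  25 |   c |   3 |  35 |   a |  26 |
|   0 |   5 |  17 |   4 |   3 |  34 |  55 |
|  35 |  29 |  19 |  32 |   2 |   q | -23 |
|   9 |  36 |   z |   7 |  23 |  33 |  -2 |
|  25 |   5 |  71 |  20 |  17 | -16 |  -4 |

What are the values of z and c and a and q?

z = 12, c = 9, a = 5, q = 24

Rows 1 and 2 both sum to 118, so that's the common total.
Row 5 has 35 + 29 + 19 + 32 + 2 − 23 = 94; the blank must be 118 − 94 = 24.
Column 6 has 1 + 37 + 34 + 24 + 33 − 16 = 113; the blank must be 118 − 113 = 5.
Row 3 has 15 + 25 + 3 + 35 + 5 + 26 = 109; the blank must be 118 − 109 = 9.
Row 6 has 9 + 36 + 7 + 23 + 33 − 2 = 106; the blank must be 118 − 106 = 12.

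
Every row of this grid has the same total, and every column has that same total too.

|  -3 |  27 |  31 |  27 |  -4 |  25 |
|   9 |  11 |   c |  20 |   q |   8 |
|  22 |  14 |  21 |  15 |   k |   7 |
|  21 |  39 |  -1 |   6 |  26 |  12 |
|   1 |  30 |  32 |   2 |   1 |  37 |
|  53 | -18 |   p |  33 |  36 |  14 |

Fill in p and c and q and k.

p = -15, c = 35, q = 20, k = 24

Rows 1 and 4 both sum to 103, so that's the common total.
Row 3 has 22 + 14 + 21 + 15 + 7 = 79; the blank must be 103 − 79 = 24.
Column 5 has -4 + 24 + 26 + 1 + 36 = 83; the blank must be 103 − 83 = 20.
Row 2 has 9 + 11 + 20 + 20 + 8 = 68; the blank must be 103 − 68 = 35.
Row 6 has 53 − 18 + 33 + 36 + 14 = 118; the blank must be 103 − 118 = -15.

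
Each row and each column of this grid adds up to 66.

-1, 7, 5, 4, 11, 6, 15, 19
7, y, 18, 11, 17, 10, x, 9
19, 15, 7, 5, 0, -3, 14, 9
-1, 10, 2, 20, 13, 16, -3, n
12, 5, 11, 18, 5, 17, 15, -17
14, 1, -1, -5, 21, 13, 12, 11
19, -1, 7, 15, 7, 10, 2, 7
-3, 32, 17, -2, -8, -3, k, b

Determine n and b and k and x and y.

n = 9, b = 19, k = 14, x = -3, y = -3

Row 4: -1 + 10 + 2 + 20 + 13 + 16 − 3 = 57, so its missing entry is 66 − 57 = 9.
Column 8: 19 + 9 + 9 + 9 − 17 + 11 + 7 = 47, so its missing entry is 66 − 47 = 19.
Column 2: 7 + 15 + 10 + 5 + 1 − 1 + 32 = 69, so its missing entry is 66 − 69 = -3.
Row 8: -3 + 32 + 17 − 2 − 8 − 3 + 19 = 52, so its missing entry is 66 − 52 = 14.
Row 2: 7 − 3 + 18 + 11 + 17 + 10 + 9 = 69, so its missing entry is 66 − 69 = -3.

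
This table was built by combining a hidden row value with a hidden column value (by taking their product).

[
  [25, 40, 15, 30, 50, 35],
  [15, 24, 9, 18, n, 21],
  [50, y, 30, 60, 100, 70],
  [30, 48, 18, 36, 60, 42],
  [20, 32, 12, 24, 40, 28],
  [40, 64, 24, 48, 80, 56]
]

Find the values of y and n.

Each row is a constant multiple of every other row — this is a multiplication table with the headers hidden.
Row 3 is 70/35 = 2/1 times row 1, so its entry in column 2 is 40 × 2/1 = 80.
Row 2 is 21/35 = 3/5 times row 1, so its entry in column 5 is 50 × 3/5 = 30.

y = 80, n = 30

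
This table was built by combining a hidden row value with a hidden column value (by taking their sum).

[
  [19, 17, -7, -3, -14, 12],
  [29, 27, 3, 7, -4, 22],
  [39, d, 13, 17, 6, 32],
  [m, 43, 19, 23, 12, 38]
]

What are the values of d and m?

The difference between any two rows is the same in every column — this is an addition table with the headers hidden.
Row 3 minus row 1 is 13 − (-7) = 20, so its entry in column 2 is 17 + 20 = 37.
Row 4 minus row 1 is 19 − (-7) = 26, so its entry in column 1 is 19 + 26 = 45.

d = 37, m = 45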